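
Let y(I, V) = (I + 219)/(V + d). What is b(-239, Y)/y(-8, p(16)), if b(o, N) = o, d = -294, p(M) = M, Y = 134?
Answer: 66442/211 ≈ 314.89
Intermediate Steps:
y(I, V) = (219 + I)/(-294 + V) (y(I, V) = (I + 219)/(V - 294) = (219 + I)/(-294 + V))
b(-239, Y)/y(-8, p(16)) = -239*(-294 + 16)/(219 - 8) = -239/(211/(-278)) = -239/((-1/278*211)) = -239/(-211/278) = -239*(-278/211) = 66442/211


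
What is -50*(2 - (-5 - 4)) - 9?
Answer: -559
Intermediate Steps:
-50*(2 - (-5 - 4)) - 9 = -50*(2 - 1*(-9)) - 9 = -50*(2 + 9) - 9 = -50*11 - 9 = -550 - 9 = -559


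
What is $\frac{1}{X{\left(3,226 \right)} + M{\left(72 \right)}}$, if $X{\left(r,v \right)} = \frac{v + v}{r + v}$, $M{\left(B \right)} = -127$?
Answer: $- \frac{229}{28631} \approx -0.0079983$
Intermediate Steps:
$X{\left(r,v \right)} = \frac{2 v}{r + v}$
$\frac{1}{X{\left(3,226 \right)} + M{\left(72 \right)}} = \frac{1}{2 \cdot 226 \frac{1}{3 + 226} - 127} = \frac{1}{2 \cdot 226 \cdot \frac{1}{229} - 127} = \frac{1}{\frac{452}{229} - 127} = \frac{1}{- \frac{28631}{229}} = - \frac{229}{28631}$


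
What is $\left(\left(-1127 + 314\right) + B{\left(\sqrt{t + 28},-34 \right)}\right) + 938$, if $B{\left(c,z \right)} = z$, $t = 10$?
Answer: $91$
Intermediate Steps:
$\left(\left(-1127 + 314\right) + B{\left(\sqrt{t + 28},-34 \right)}\right) + 938 = \left(\left(-1127 + 314\right) - 34\right) + 938 = \left(-813 - 34\right) + 938 = -847 + 938 = 91$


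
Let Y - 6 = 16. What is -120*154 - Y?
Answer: -18502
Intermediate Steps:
Y = 22 (Y = 6 + 16 = 22)
-120*154 - Y = -120*154 - 1*22 = -18480 - 22 = -18502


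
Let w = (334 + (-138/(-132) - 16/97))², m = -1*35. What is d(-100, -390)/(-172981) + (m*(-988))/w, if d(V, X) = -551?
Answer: 5504343710165171/17668389467488745 ≈ 0.31154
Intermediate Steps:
m = -35
w = 510703183225/4553956 (w = (334 + (-138*(-1/132) - 16*1/97))² = (334 + (23/22 - 16/97))² = (334 + 1879/2134)² = (714635/2134)² = 510703183225/4553956 ≈ 1.1215e+5)
d(-100, -390)/(-172981) + (m*(-988))/w = -551/(-172981) + (-35*(-988))/(510703183225/4553956) = -551*(-1/172981) + 34580*(4553956/510703183225) = 551/172981 + 31495159696/102140636645 = 5504343710165171/17668389467488745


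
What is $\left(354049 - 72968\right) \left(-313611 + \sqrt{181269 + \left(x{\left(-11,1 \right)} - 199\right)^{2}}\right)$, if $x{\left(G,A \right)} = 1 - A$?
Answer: $-88150093491 + 281081 \sqrt{220870} \approx -8.8018 \cdot 10^{10}$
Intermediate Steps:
$\left(354049 - 72968\right) \left(-313611 + \sqrt{181269 + \left(x{\left(-11,1 \right)} - 199\right)^{2}}\right) = \left(354049 - 72968\right) \left(-313611 + \sqrt{181269 + \left(\left(1 - 1\right) - 199\right)^{2}}\right) = 281081 \left(-313611 + \sqrt{181269 + \left(\left(1 - 1\right) - 199\right)^{2}}\right) = 281081 \left(-313611 + \sqrt{181269 + \left(0 - 199\right)^{2}}\right) = 281081 \left(-313611 + \sqrt{181269 + \left(-199\right)^{2}}\right) = 281081 \left(-313611 + \sqrt{181269 + 39601}\right) = 281081 \left(-313611 + \sqrt{220870}\right) = -88150093491 + 281081 \sqrt{220870}$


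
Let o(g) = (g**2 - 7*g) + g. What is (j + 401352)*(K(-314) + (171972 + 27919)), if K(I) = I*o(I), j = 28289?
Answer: -13469601522389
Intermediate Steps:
o(g) = g**2 - 6*g
K(I) = I**2*(-6 + I) (K(I) = I*(I*(-6 + I)) = I**2*(-6 + I))
(j + 401352)*(K(-314) + (171972 + 27919)) = (28289 + 401352)*((-314)**2*(-6 - 314) + (171972 + 27919)) = 429641*(98596*(-320) + 199891) = 429641*(-31550720 + 199891) = 429641*(-31350829) = -13469601522389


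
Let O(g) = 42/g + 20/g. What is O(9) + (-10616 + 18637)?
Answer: 72251/9 ≈ 8027.9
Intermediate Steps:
O(g) = 62/g
O(9) + (-10616 + 18637) = 62/9 + (-10616 + 18637) = 62*(⅑) + 8021 = 62/9 + 8021 = 72251/9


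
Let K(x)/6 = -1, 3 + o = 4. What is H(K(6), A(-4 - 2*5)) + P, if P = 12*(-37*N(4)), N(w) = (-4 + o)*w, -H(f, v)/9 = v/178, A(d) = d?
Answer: 474255/89 ≈ 5328.7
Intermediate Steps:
o = 1 (o = -3 + 4 = 1)
K(x) = -6 (K(x) = 6*(-1) = -6)
H(f, v) = -9*v/178
N(w) = -3*w (N(w) = (-4 + 1)*w = -3*w)
P = 5328 (P = 12*(-(-111)*4) = 12*(-37*(-12)) = 12*444 = 5328)
H(K(6), A(-4 - 2*5)) + P = -9*(-4 - 2*5)/178 + 5328 = -9*(-4 - 10)/178 + 5328 = -9/178*(-14) + 5328 = 63/89 + 5328 = 474255/89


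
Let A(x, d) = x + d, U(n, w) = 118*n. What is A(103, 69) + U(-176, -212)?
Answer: -20596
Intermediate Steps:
A(x, d) = d + x
A(103, 69) + U(-176, -212) = (69 + 103) + 118*(-176) = 172 - 20768 = -20596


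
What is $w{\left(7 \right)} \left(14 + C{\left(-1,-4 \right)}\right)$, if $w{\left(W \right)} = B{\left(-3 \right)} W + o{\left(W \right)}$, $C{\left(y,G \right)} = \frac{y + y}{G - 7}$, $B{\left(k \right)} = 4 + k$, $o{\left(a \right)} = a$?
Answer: $\frac{2184}{11} \approx 198.55$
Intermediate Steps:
$C{\left(y,G \right)} = \frac{2 y}{-7 + G}$
$w{\left(W \right)} = 2 W$ ($w{\left(W \right)} = \left(4 - 3\right) W + W = 1 W + W = W + W = 2 W$)
$w{\left(7 \right)} \left(14 + C{\left(-1,-4 \right)}\right) = 2 \cdot 7 \left(14 + 2 \left(-1\right) \frac{1}{-7 - 4}\right) = 14 \left(14 + 2 \left(-1\right) \frac{1}{-11}\right) = 14 \left(14 + 2 \left(-1\right) \left(- \frac{1}{11}\right)\right) = 14 \left(14 + \frac{2}{11}\right) = 14 \cdot \frac{156}{11} = \frac{2184}{11}$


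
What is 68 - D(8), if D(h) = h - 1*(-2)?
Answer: 58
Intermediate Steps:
D(h) = 2 + h (D(h) = h + 2 = 2 + h)
68 - D(8) = 68 - (2 + 8) = 68 - 1*10 = 68 - 10 = 58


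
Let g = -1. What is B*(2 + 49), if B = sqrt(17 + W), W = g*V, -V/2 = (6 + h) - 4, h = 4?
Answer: 51*sqrt(29) ≈ 274.64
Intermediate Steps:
V = -12 (V = -2*((6 + 4) - 4) = -2*(10 - 4) = -2*6 = -12)
W = 12 (W = -1*(-12) = 12)
B = sqrt(29) (B = sqrt(17 + 12) = sqrt(29) ≈ 5.3852)
B*(2 + 49) = sqrt(29)*(2 + 49) = sqrt(29)*51 = 51*sqrt(29)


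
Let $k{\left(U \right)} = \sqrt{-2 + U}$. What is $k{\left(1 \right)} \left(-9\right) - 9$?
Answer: $-9 - 9 i \approx -9.0 - 9.0 i$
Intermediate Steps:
$k{\left(1 \right)} \left(-9\right) - 9 = \sqrt{-2 + 1} \left(-9\right) - 9 = \sqrt{-1} \left(-9\right) - 9 = i \left(-9\right) - 9 = - 9 i - 9 = -9 - 9 i$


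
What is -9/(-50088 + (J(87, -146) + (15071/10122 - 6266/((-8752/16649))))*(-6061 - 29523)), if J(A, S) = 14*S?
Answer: 3559329/139021755488392 ≈ 2.5603e-8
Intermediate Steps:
-9/(-50088 + (J(87, -146) + (15071/10122 - 6266/((-8752/16649))))*(-6061 - 29523)) = -9/(-50088 + (14*(-146) + (15071/10122 - 6266/((-8752/16649))))*(-6061 - 29523)) = -9/(-50088 + (-2044 + (15071*(1/10122) - 6266/((-8752*1/16649))))*(-35584)) = -9/(-50088 + (-2044 + (2153/1446 - 6266/(-8752/16649)))*(-35584)) = -9/(-50088 + (-2044 + (2153/1446 - 6266*(-16649/8752)))*(-35584)) = -9/(-50088 + (-2044 + (2153/1446 + 52161317/4376))*(-35584)) = -9/(-50088 + (-2044 + 37717342955/3163848)*(-35584)) = -9/(-50088 + (31250437643/3163848)*(-35584)) = -9/(-50088 - 139001946636064/395481) = -9/(-139021755488392/395481) = -395481/139021755488392*(-9) = 3559329/139021755488392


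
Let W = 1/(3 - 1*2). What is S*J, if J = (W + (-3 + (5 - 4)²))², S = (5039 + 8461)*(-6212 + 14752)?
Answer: 115290000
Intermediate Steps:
W = 1 (W = 1/(3 - 2) = 1/1 = 1*1 = 1)
S = 115290000 (S = 13500*8540 = 115290000)
J = 1 (J = (1 + (-3 + (5 - 4)²))² = (1 + (-3 + 1²))² = (1 + (-3 + 1))² = (1 - 2)² = (-1)² = 1)
S*J = 115290000*1 = 115290000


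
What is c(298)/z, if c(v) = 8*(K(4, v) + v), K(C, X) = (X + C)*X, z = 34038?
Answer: 120392/5673 ≈ 21.222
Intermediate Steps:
K(C, X) = X*(C + X) (K(C, X) = (C + X)*X = X*(C + X))
c(v) = 8*v + 8*v*(4 + v) (c(v) = 8*(v*(4 + v) + v) = 8*(v + v*(4 + v)) = 8*v + 8*v*(4 + v))
c(298)/z = (8*298*(5 + 298))/34038 = (8*298*303)*(1/34038) = 722352*(1/34038) = 120392/5673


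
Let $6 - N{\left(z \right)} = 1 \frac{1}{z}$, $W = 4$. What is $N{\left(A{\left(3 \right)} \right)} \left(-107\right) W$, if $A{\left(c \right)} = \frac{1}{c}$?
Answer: $-1284$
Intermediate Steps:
$N{\left(z \right)} = 6 - \frac{1}{z}$ ($N{\left(z \right)} = 6 - 1 \frac{1}{z} = 6 - \frac{1}{z}$)
$N{\left(A{\left(3 \right)} \right)} \left(-107\right) W = \left(6 - \frac{1}{\frac{1}{3}}\right) \left(-107\right) 4 = \left(6 - 3\right) \left(-107\right) 4 = 3 \left(-107\right) 4 = \left(-321\right) 4 = -1284$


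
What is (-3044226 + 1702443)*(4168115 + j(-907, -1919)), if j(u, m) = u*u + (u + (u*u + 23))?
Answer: -7799152599207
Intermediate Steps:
j(u, m) = 23 + u + 2*u² (j(u, m) = u² + (u + (u² + 23)) = u² + (u + (23 + u²)) = u² + (23 + u + u²) = 23 + u + 2*u²)
(-3044226 + 1702443)*(4168115 + j(-907, -1919)) = (-3044226 + 1702443)*(4168115 + (23 - 907 + 2*(-907)²)) = -1341783*(4168115 + (23 - 907 + 2*822649)) = -1341783*(4168115 + (23 - 907 + 1645298)) = -1341783*(4168115 + 1644414) = -1341783*5812529 = -7799152599207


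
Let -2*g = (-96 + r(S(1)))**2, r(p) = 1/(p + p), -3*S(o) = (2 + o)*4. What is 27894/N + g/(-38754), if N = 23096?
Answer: 19003324423/14320998144 ≈ 1.3270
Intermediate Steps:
S(o) = -8/3 - 4*o/3 (S(o) = -(2 + o)*4/3 = -(8 + 4*o)/3 = -8/3 - 4*o/3)
r(p) = 1/(2*p)
g = -591361/128 (g = -(-96 + 1/(2*(-8/3 - 4/3*1)))**2/2 = -(-96 + 1/(2*(-8/3 - 4/3)))**2/2 = -(-96 + (1/2)/(-4))**2/2 = -(-96 + (1/2)*(-1/4))**2/2 = -(-96 - 1/8)**2/2 = -(-769/8)**2/2 = -1/2*591361/64 = -591361/128 ≈ -4620.0)
27894/N + g/(-38754) = 27894/23096 - 591361/128/(-38754) = 27894*(1/23096) - 591361/128*(-1/38754) = 13947/11548 + 591361/4960512 = 19003324423/14320998144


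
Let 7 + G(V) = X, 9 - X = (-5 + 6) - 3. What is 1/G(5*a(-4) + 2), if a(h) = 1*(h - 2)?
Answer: 1/4 ≈ 0.25000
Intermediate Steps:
a(h) = -2 + h (a(h) = 1*(-2 + h) = -2 + h)
X = 11 (X = 9 - ((-5 + 6) - 3) = 9 - (1 - 3) = 9 - 1*(-2) = 9 + 2 = 11)
G(V) = 4 (G(V) = -7 + 11 = 4)
1/G(5*a(-4) + 2) = 1/4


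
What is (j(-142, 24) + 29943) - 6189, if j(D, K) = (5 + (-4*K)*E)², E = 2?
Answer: 58723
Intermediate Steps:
j(D, K) = (5 - 8*K)² (j(D, K) = (5 - 4*K*2)² = (5 - 8*K)²)
(j(-142, 24) + 29943) - 6189 = ((-5 + 8*24)² + 29943) - 6189 = ((-5 + 192)² + 29943) - 6189 = (187² + 29943) - 6189 = (34969 + 29943) - 6189 = 64912 - 6189 = 58723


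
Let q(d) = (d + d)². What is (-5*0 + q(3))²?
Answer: 1296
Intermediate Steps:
q(d) = 4*d² (q(d) = (2*d)² = 4*d²)
(-5*0 + q(3))² = (-5*0 + 4*3²)² = (0 + 4*9)² = (0 + 36)² = 36² = 1296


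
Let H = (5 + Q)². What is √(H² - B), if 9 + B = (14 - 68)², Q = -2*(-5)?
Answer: 3*√5302 ≈ 218.44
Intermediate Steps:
Q = 10
B = 2907 (B = -9 + (14 - 68)² = -9 + (-54)² = -9 + 2916 = 2907)
H = 225 (H = (5 + 10)² = 15² = 225)
√(H² - B) = √(225² - 1*2907) = √(50625 - 2907) = √47718 = 3*√5302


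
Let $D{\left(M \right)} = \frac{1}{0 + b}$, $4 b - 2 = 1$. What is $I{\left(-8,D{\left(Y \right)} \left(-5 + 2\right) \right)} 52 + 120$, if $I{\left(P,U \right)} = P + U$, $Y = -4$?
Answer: $-504$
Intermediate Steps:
$b = \frac{3}{4}$ ($b = \frac{1}{2} + \frac{1}{4} \cdot 1 = \frac{1}{2} + \frac{1}{4} = \frac{3}{4} \approx 0.75$)
$D{\left(M \right)} = \frac{4}{3}$ ($D{\left(M \right)} = \frac{1}{0 + \frac{3}{4}} = \frac{1}{\frac{3}{4}} = \frac{4}{3}$)
$I{\left(-8,D{\left(Y \right)} \left(-5 + 2\right) \right)} 52 + 120 = \left(-8 + \frac{4 \left(-5 + 2\right)}{3}\right) 52 + 120 = \left(-8 + \frac{4}{3} \left(-3\right)\right) 52 + 120 = \left(-8 - 4\right) 52 + 120 = \left(-12\right) 52 + 120 = -624 + 120 = -504$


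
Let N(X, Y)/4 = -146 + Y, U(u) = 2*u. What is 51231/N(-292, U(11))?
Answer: -51231/496 ≈ -103.29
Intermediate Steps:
N(X, Y) = -584 + 4*Y (N(X, Y) = 4*(-146 + Y) = -584 + 4*Y)
51231/N(-292, U(11)) = 51231/(-584 + 4*(2*11)) = 51231/(-584 + 4*22) = 51231/(-584 + 88) = 51231/(-496) = 51231*(-1/496) = -51231/496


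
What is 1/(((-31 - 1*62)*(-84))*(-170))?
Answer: -1/1328040 ≈ -7.5299e-7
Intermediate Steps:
1/(((-31 - 1*62)*(-84))*(-170)) = 1/(((-31 - 62)*(-84))*(-170)) = 1/(-93*(-84)*(-170)) = 1/(7812*(-170)) = 1/(-1328040) = -1/1328040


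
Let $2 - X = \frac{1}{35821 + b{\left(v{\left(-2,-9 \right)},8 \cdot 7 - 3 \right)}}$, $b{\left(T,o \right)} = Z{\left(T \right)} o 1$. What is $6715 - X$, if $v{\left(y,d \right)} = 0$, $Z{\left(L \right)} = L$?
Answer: $\frac{240466374}{35821} \approx 6713.0$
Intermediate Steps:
$b{\left(T,o \right)} = T o$ ($b{\left(T,o \right)} = T o 1 = T o$)
$X = \frac{71641}{35821}$ ($X = 2 - \frac{1}{35821 + 0 \left(8 \cdot 7 - 3\right)} = 2 - \frac{1}{35821 + 0 \left(56 - 3\right)} = 2 - \frac{1}{35821 + 0 \cdot 53} = 2 - \frac{1}{35821 + 0} = 2 - \frac{1}{35821} = \frac{71641}{35821} \approx 2.0$)
$6715 - X = 6715 - \frac{71641}{35821} = \frac{240466374}{35821}$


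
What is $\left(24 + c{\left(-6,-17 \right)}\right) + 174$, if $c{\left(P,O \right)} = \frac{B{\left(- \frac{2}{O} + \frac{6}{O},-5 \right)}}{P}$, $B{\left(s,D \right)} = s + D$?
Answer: $\frac{20285}{102} \approx 198.87$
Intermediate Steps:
$B{\left(s,D \right)} = D + s$
$c{\left(P,O \right)} = \frac{-5 + \frac{4}{O}}{P}$ ($c{\left(P,O \right)} = \frac{-5 + \left(- \frac{2}{O} + \frac{6}{O}\right)}{P} = \frac{-5 + \frac{4}{O}}{P}$)
$\left(24 + c{\left(-6,-17 \right)}\right) + 174 = \left(24 + \frac{4 - -85}{\left(-17\right) \left(-6\right)}\right) + 174 = \left(24 - - \frac{4 + 85}{102}\right) + 174 = \left(24 - \left(- \frac{1}{102}\right) 89\right) + 174 = \left(24 + \frac{89}{102}\right) + 174 = \frac{2537}{102} + 174 = \frac{20285}{102}$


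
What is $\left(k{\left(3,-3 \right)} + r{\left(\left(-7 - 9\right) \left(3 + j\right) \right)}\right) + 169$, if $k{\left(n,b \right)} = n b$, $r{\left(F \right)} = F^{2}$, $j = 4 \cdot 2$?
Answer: $31136$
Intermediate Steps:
$j = 8$
$k{\left(n,b \right)} = b n$
$\left(k{\left(3,-3 \right)} + r{\left(\left(-7 - 9\right) \left(3 + j\right) \right)}\right) + 169 = \left(\left(-3\right) 3 + \left(\left(-7 - 9\right) \left(3 + 8\right)\right)^{2}\right) + 169 = \left(-9 + \left(\left(-16\right) 11\right)^{2}\right) + 169 = \left(-9 + \left(-176\right)^{2}\right) + 169 = \left(-9 + 30976\right) + 169 = 30967 + 169 = 31136$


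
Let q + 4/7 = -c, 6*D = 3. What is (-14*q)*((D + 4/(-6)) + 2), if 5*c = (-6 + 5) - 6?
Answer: -319/15 ≈ -21.267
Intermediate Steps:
D = ½ (D = (⅙)*3 = ½ ≈ 0.50000)
c = -7/5 (c = ((-6 + 5) - 6)/5 = (-1 - 6)/5 = (⅕)*(-7) = -7/5 ≈ -1.4000)
q = 29/35 (q = -4/7 - 1*(-7/5) = -4/7 + 7/5 = 29/35 ≈ 0.82857)
(-14*q)*((D + 4/(-6)) + 2) = (-14*29/35)*((½ + 4/(-6)) + 2) = -58*((½ + 4*(-⅙)) + 2)/5 = -58*((½ - ⅔) + 2)/5 = -58*(-⅙ + 2)/5 = -58/5*11/6 = -319/15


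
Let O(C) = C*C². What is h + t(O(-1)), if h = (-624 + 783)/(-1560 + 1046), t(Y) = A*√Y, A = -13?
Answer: -159/514 - 13*I ≈ -0.30934 - 13.0*I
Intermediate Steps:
O(C) = C³
t(Y) = -13*√Y
h = -159/514 (h = 159/(-514) = 159*(-1/514) = -159/514 ≈ -0.30934)
h + t(O(-1)) = -159/514 - 13*I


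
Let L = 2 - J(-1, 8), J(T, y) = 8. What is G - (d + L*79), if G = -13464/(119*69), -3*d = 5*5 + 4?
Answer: 232819/483 ≈ 482.03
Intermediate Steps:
d = -29/3 (d = -(5*5 + 4)/3 = -(25 + 4)/3 = -⅓*29 = -29/3 ≈ -9.6667)
L = -6 (L = 2 - 1*8 = 2 - 8 = -6)
G = -264/161 (G = -13464/8211 = -13464*1/8211 = -264/161 ≈ -1.6398)
G - (d + L*79) = -264/161 - (-29/3 - 6*79) = -264/161 - (-29/3 - 474) = -264/161 - 1*(-1451/3) = -264/161 + 1451/3 = 232819/483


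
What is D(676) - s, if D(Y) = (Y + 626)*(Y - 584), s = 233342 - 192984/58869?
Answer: -2228284306/19623 ≈ -1.1355e+5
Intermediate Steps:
s = 4578805738/19623 (s = 233342 - 192984/58869 = 233342 - 1*64328/19623 = 233342 - 64328/19623 = 4578805738/19623 ≈ 2.3334e+5)
D(Y) = (-584 + Y)*(626 + Y) (D(Y) = (626 + Y)*(-584 + Y) = (-584 + Y)*(626 + Y))
D(676) - s = (-365584 + 676**2 + 42*676) - 1*4578805738/19623 = (-365584 + 456976 + 28392) - 4578805738/19623 = 119784 - 4578805738/19623 = -2228284306/19623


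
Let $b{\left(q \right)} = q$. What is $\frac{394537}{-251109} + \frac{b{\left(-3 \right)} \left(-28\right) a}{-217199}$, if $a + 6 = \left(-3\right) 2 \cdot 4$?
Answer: $- \frac{85060247183}{54540623691} \approx -1.5596$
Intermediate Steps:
$a = -30$ ($a = -6 + \left(-3\right) 2 \cdot 4 = -6 - 24 = -30$)
$\frac{394537}{-251109} + \frac{b{\left(-3 \right)} \left(-28\right) a}{-217199} = \frac{394537}{-251109} + \frac{\left(-3\right) \left(-28\right) \left(-30\right)}{-217199} = 394537 \left(- \frac{1}{251109}\right) + 84 \left(-30\right) \left(- \frac{1}{217199}\right) = - \frac{394537}{251109} - - \frac{2520}{217199} = - \frac{394537}{251109} + \frac{2520}{217199} = - \frac{85060247183}{54540623691}$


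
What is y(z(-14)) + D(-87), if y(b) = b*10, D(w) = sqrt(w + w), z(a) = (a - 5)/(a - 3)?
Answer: 190/17 + I*sqrt(174) ≈ 11.176 + 13.191*I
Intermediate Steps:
z(a) = (-5 + a)/(-3 + a)
D(w) = sqrt(2)*sqrt(w) (D(w) = sqrt(2*w) = sqrt(2)*sqrt(w))
y(b) = 10*b
y(z(-14)) + D(-87) = 10*((-5 - 14)/(-3 - 14)) + sqrt(2)*sqrt(-87) = 10*(-19/(-17)) + sqrt(2)*(I*sqrt(87)) = 10*(-1/17*(-19)) + I*sqrt(174) = 10*(19/17) + I*sqrt(174) = 190/17 + I*sqrt(174)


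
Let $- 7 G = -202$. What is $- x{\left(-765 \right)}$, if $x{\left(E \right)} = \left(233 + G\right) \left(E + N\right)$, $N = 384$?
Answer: $\frac{698373}{7} \approx 99768.0$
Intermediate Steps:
$G = \frac{202}{7}$ ($G = \left(- \frac{1}{7}\right) \left(-202\right) = \frac{202}{7} \approx 28.857$)
$x{\left(E \right)} = \frac{703872}{7} + \frac{1833 E}{7}$ ($x{\left(E \right)} = \left(233 + \frac{202}{7}\right) \left(E + 384\right) = \frac{1833 \left(384 + E\right)}{7} = \frac{703872}{7} + \frac{1833 E}{7}$)
$- x{\left(-765 \right)} = - (\frac{703872}{7} + \frac{1833}{7} \left(-765\right)) = - (\frac{703872}{7} - \frac{1402245}{7}) = \left(-1\right) \left(- \frac{698373}{7}\right) = \frac{698373}{7}$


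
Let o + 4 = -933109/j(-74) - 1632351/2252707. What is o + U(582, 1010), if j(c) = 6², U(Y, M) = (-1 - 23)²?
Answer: -2055692198155/81097452 ≈ -25348.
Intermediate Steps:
U(Y, M) = 576 (U(Y, M) = (-24)² = 576)
j(c) = 36
o = -2102404330507/81097452 (o = -4 + (-933109/36 - 1632351/2252707) = -4 - 2102079940699/81097452 = -2102404330507/81097452 ≈ -25924.)
o + U(582, 1010) = -2102404330507/81097452 + 576 = -2055692198155/81097452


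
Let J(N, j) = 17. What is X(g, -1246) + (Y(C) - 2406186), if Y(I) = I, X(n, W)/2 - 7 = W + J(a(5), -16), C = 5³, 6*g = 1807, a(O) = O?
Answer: -2408505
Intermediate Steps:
g = 1807/6 (g = (⅙)*1807 = 1807/6 ≈ 301.17)
C = 125
X(n, W) = 48 + 2*W (X(n, W) = 14 + 2*(W + 17) = 14 + 2*(17 + W) = 14 + (34 + 2*W) = 48 + 2*W)
X(g, -1246) + (Y(C) - 2406186) = (48 + 2*(-1246)) + (125 - 2406186) = (48 - 2492) - 2406061 = -2444 - 2406061 = -2408505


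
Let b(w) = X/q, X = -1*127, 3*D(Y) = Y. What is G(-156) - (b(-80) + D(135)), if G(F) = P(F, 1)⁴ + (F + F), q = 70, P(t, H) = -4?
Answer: -6943/70 ≈ -99.186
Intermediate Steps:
D(Y) = Y/3
X = -127
b(w) = -127/70
G(F) = 256 + 2*F (G(F) = (-4)⁴ + (F + F) = 256 + 2*F)
G(-156) - (b(-80) + D(135)) = (256 + 2*(-156)) - (-127/70 + (⅓)*135) = (256 - 312) - (-127/70 + 45) = -56 - 1*3023/70 = -56 - 3023/70 = -6943/70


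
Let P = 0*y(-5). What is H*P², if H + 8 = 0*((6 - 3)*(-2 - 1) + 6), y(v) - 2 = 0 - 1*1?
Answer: 0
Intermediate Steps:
y(v) = 1 (y(v) = 2 + (0 - 1*1) = 2 + (0 - 1) = 2 - 1 = 1)
H = -8 (H = -8 + 0*((6 - 3)*(-2 - 1) + 6) = -8 + 0*(3*(-3) + 6) = -8 + 0*(-9 + 6) = -8 + 0*(-3) = -8 + 0 = -8)
P = 0 (P = 0*1 = 0)
H*P² = -8*0² = -8*0 = 0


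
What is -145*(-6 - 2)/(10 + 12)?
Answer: 580/11 ≈ 52.727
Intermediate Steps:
-145*(-6 - 2)/(10 + 12) = -(-1160)/22 = -145*(-4/11) = 580/11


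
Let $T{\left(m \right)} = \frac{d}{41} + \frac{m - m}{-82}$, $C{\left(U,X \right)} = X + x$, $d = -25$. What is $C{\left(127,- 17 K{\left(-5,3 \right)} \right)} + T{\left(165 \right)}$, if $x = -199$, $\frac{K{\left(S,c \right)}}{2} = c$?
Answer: $- \frac{12366}{41} \approx -301.61$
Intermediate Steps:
$K{\left(S,c \right)} = 2 c$
$C{\left(U,X \right)} = -199 + X$ ($C{\left(U,X \right)} = X - 199 = -199 + X$)
$T{\left(m \right)} = - \frac{25}{41}$ ($T{\left(m \right)} = - \frac{25}{41} + \frac{m - m}{-82} = \left(-25\right) \frac{1}{41} + 0 \left(- \frac{1}{82}\right) = - \frac{25}{41} + 0 = - \frac{25}{41}$)
$C{\left(127,- 17 K{\left(-5,3 \right)} \right)} + T{\left(165 \right)} = \left(-199 - 17 \cdot 2 \cdot 3\right) - \frac{25}{41} = \left(-199 - 102\right) - \frac{25}{41} = -301 - \frac{25}{41} = - \frac{12366}{41}$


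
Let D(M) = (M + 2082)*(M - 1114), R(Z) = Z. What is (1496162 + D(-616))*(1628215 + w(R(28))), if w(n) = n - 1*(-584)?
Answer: -1694009398886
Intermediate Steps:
D(M) = (-1114 + M)*(2082 + M) (D(M) = (2082 + M)*(-1114 + M) = (-1114 + M)*(2082 + M))
w(n) = 584 + n (w(n) = n + 584 = 584 + n)
(1496162 + D(-616))*(1628215 + w(R(28))) = (1496162 + (-2319348 + (-616)**2 + 968*(-616)))*(1628215 + (584 + 28)) = (1496162 + (-2319348 + 379456 - 596288))*(1628215 + 612) = (1496162 - 2536180)*1628827 = -1040018*1628827 = -1694009398886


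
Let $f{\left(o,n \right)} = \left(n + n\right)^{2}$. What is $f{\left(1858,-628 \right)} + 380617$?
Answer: $1958153$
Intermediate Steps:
$f{\left(o,n \right)} = 4 n^{2}$ ($f{\left(o,n \right)} = \left(2 n\right)^{2} = 4 n^{2}$)
$f{\left(1858,-628 \right)} + 380617 = 4 \left(-628\right)^{2} + 380617 = 4 \cdot 394384 + 380617 = 1577536 + 380617 = 1958153$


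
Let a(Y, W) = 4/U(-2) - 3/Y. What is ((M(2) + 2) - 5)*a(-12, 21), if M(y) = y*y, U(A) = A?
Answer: -7/4 ≈ -1.7500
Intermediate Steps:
M(y) = y²
a(Y, W) = -2 - 3/Y (a(Y, W) = 4/(-2) - 3/Y = 4*(-½) - 3/Y = -2 - 3/Y)
((M(2) + 2) - 5)*a(-12, 21) = ((2² + 2) - 5)*(-2 - 3/(-12)) = ((4 + 2) - 5)*(-2 - 3*(-1/12)) = (6 - 5)*(-2 + ¼) = 1*(-7/4) = -7/4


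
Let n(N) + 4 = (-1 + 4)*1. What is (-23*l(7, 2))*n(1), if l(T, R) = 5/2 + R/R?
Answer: 161/2 ≈ 80.500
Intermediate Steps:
l(T, R) = 7/2 (l(T, R) = 5*(1/2) + 1 = 5/2 + 1 = 7/2)
n(N) = -1 (n(N) = -4 + (-1 + 4)*1 = -4 + 3*1 = -4 + 3 = -1)
(-23*l(7, 2))*n(1) = -23*7/2*(-1) = -161/2*(-1) = 161/2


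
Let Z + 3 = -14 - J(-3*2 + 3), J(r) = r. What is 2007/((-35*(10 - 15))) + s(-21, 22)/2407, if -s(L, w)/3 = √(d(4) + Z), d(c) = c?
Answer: 2007/175 - 3*I*√10/2407 ≈ 11.469 - 0.0039413*I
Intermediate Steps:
Z = -14 (Z = -3 + (-14 - (-3*2 + 3)) = -3 + (-14 - (-6 + 3)) = -3 + (-14 - 1*(-3)) = -3 + (-14 + 3) = -3 - 11 = -14)
s(L, w) = -3*I*√10 (s(L, w) = -3*√(4 - 14) = -3*I*√10)
2007/((-35*(10 - 15))) + s(-21, 22)/2407 = 2007/((-35*(10 - 15))) - 3*I*√10/2407 = 2007/((-35*(-5))) - 3*I*√10*(1/2407) = 2007/175 - 3*I*√10/2407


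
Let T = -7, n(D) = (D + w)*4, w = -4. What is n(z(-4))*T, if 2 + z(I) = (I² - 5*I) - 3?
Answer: -756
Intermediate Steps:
z(I) = -5 + I² - 5*I (z(I) = -2 + ((I² - 5*I) - 3) = -2 + (-3 + I² - 5*I) = -5 + I² - 5*I)
n(D) = -16 + 4*D (n(D) = (D - 4)*4 = (-4 + D)*4 = -16 + 4*D)
n(z(-4))*T = (-16 + 4*(-5 + (-4)² - 5*(-4)))*(-7) = (-16 + 4*(-5 + 16 + 20))*(-7) = (-16 + 4*31)*(-7) = (-16 + 124)*(-7) = 108*(-7) = -756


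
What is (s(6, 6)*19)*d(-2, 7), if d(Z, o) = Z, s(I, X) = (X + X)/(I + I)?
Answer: -38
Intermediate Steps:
s(I, X) = X/I (s(I, X) = (2*X)/((2*I)) = (2*X)*(1/(2*I)) = X/I)
(s(6, 6)*19)*d(-2, 7) = ((6/6)*19)*(-2) = ((6*(⅙))*19)*(-2) = (1*19)*(-2) = 19*(-2) = -38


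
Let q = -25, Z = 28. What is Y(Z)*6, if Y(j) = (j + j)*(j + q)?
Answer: 1008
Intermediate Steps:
Y(j) = 2*j*(-25 + j) (Y(j) = (j + j)*(j - 25) = (2*j)*(-25 + j) = 2*j*(-25 + j))
Y(Z)*6 = (2*28*(-25 + 28))*6 = (2*28*3)*6 = 168*6 = 1008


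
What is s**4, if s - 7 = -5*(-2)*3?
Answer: 1874161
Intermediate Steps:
s = 37 (s = 7 - 5*(-2)*3 = 7 + 10*3 = 7 + 30 = 37)
s**4 = 37**4 = 1874161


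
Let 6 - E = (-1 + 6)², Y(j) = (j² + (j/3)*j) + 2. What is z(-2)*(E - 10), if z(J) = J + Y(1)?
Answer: -116/3 ≈ -38.667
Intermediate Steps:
Y(j) = 2 + 4*j²/3 (Y(j) = (j² + (j*(⅓))*j) + 2 = (j² + (j/3)*j) + 2 = (j² + j²/3) + 2 = 4*j²/3 + 2 = 2 + 4*j²/3)
E = -19 (E = 6 - (-1 + 6)² = 6 - 1*5² = 6 - 1*25 = 6 - 25 = -19)
z(J) = 10/3 + J (z(J) = J + (2 + (4/3)*1²) = J + (2 + (4/3)*1) = J + (2 + 4/3) = J + 10/3 = 10/3 + J)
z(-2)*(E - 10) = (10/3 - 2)*(-19 - 10) = (4/3)*(-29) = -116/3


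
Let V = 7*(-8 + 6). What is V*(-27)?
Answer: 378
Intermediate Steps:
V = -14 (V = 7*(-2) = -14)
V*(-27) = -14*(-27) = 378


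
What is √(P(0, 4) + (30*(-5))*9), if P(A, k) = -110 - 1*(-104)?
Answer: 2*I*√339 ≈ 36.824*I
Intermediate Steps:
P(A, k) = -6 (P(A, k) = -110 + 104 = -6)
√(P(0, 4) + (30*(-5))*9) = √(-6 + (30*(-5))*9) = √(-6 - 150*9) = √(-6 - 1350) = √(-1356) = 2*I*√339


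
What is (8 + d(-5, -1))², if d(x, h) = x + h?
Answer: 4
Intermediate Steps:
d(x, h) = h + x
(8 + d(-5, -1))² = (8 + (-1 - 5))² = (8 - 6)² = 2² = 4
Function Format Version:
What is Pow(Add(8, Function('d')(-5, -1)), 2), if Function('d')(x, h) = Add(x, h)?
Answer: 4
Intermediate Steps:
Function('d')(x, h) = Add(h, x)
Pow(Add(8, Function('d')(-5, -1)), 2) = Pow(Add(8, Add(-1, -5)), 2) = Pow(Add(8, -6), 2) = Pow(2, 2) = 4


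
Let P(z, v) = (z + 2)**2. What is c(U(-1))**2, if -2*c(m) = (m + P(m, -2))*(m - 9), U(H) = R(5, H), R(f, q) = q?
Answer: 0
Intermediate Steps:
P(z, v) = (2 + z)**2
U(H) = H
c(m) = -(-9 + m)*(m + (2 + m)**2)/2 (c(m) = -(m + (2 + m)**2)*(m - 9)/2 = -(m + (2 + m)**2)*(-9 + m)/2 = -(-9 + m)*(m + (2 + m)**2)/2)
c(U(-1))**2 = (18 + 2*(-1)**2 - 1/2*(-1)**3 + (41/2)*(-1))**2 = (18 + 2*1 - 1/2*(-1) - 41/2)**2 = (18 + 2 + 1/2 - 41/2)**2 = 0**2 = 0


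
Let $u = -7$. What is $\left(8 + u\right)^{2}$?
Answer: $1$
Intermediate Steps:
$\left(8 + u\right)^{2} = \left(8 - 7\right)^{2} = 1^{2} = 1$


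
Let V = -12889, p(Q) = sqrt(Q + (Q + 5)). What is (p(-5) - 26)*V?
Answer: 335114 - 12889*I*sqrt(5) ≈ 3.3511e+5 - 28821.0*I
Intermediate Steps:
p(Q) = sqrt(5 + 2*Q) (p(Q) = sqrt(Q + (5 + Q)) = sqrt(5 + 2*Q))
(p(-5) - 26)*V = (sqrt(5 + 2*(-5)) - 26)*(-12889) = (sqrt(5 - 10) - 26)*(-12889) = (sqrt(-5) - 26)*(-12889) = (I*sqrt(5) - 26)*(-12889) = (-26 + I*sqrt(5))*(-12889) = 335114 - 12889*I*sqrt(5)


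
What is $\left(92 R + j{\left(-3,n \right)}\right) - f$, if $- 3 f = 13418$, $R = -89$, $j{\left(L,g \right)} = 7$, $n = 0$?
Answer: $- \frac{11125}{3} \approx -3708.3$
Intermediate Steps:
$f = - \frac{13418}{3}$ ($f = \left(- \frac{1}{3}\right) 13418 = - \frac{13418}{3} \approx -4472.7$)
$\left(92 R + j{\left(-3,n \right)}\right) - f = \left(92 \left(-89\right) + 7\right) - - \frac{13418}{3} = \left(-8188 + 7\right) + \frac{13418}{3} = -8181 + \frac{13418}{3} = - \frac{11125}{3}$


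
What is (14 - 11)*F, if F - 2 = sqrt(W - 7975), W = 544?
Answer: 6 + 3*I*sqrt(7431) ≈ 6.0 + 258.61*I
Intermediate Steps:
F = 2 + I*sqrt(7431) (F = 2 + sqrt(544 - 7975) = 2 + sqrt(-7431) = 2 + I*sqrt(7431) ≈ 2.0 + 86.203*I)
(14 - 11)*F = (14 - 11)*(2 + I*sqrt(7431)) = 3*(2 + I*sqrt(7431)) = 6 + 3*I*sqrt(7431)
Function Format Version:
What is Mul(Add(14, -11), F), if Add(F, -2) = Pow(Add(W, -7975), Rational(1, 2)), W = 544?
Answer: Add(6, Mul(3, I, Pow(7431, Rational(1, 2)))) ≈ Add(6.0000, Mul(258.61, I))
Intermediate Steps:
F = Add(2, Mul(I, Pow(7431, Rational(1, 2)))) (F = Add(2, Pow(Add(544, -7975), Rational(1, 2))) = Add(2, Pow(-7431, Rational(1, 2))) = Add(2, Mul(I, Pow(7431, Rational(1, 2)))) ≈ Add(2.0000, Mul(86.203, I)))
Mul(Add(14, -11), F) = Mul(Add(14, -11), Add(2, Mul(I, Pow(7431, Rational(1, 2))))) = Mul(3, Add(2, Mul(I, Pow(7431, Rational(1, 2))))) = Add(6, Mul(3, I, Pow(7431, Rational(1, 2))))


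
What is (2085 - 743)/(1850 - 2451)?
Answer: -1342/601 ≈ -2.2329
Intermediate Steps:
(2085 - 743)/(1850 - 2451) = 1342/(-601) = 1342*(-1/601) = -1342/601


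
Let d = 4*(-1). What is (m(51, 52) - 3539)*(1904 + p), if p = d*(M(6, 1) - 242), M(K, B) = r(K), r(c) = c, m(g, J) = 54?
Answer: -9925280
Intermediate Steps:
M(K, B) = K
d = -4
p = 944 (p = -4*(6 - 242) = -4*(-236) = 944)
(m(51, 52) - 3539)*(1904 + p) = (54 - 3539)*(1904 + 944) = -3485*2848 = -9925280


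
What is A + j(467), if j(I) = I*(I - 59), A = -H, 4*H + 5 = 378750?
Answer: 383399/4 ≈ 95850.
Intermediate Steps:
H = 378745/4 (H = -5/4 + (¼)*378750 = -5/4 + 189375/2 = 378745/4 ≈ 94686.)
A = -378745/4 (A = -1*378745/4 = -378745/4 ≈ -94686.)
j(I) = I*(-59 + I)
A + j(467) = -378745/4 + 467*(-59 + 467) = -378745/4 + 467*408 = -378745/4 + 190536 = 383399/4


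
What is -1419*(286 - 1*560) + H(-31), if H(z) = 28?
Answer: 388834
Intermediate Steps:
-1419*(286 - 1*560) + H(-31) = -1419*(286 - 1*560) + 28 = -1419*(286 - 560) + 28 = -1419*(-274) + 28 = 388806 + 28 = 388834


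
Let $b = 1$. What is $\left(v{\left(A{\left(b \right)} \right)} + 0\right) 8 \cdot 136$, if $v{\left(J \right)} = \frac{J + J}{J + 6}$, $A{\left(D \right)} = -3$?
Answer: $-2176$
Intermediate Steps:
$v{\left(J \right)} = \frac{2 J}{6 + J}$
$\left(v{\left(A{\left(b \right)} \right)} + 0\right) 8 \cdot 136 = \left(2 \left(-3\right) \frac{1}{6 - 3} + 0\right) 8 \cdot 136 = \left(2 \left(-3\right) \frac{1}{3} + 0\right) 8 \cdot 136 = \left(-2 + 0\right) 8 \cdot 136 = \left(-2\right) 8 \cdot 136 = \left(-16\right) 136 = -2176$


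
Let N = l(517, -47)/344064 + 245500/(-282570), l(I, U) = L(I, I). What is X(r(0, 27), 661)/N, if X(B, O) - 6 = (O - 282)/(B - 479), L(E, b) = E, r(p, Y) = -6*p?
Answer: -8085643345920/1346335252183 ≈ -6.0057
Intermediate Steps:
l(I, U) = I
X(B, O) = 6 + (-282 + O)/(-479 + B) (X(B, O) = 6 + (O - 282)/(B - 479) = 6 + (-282 + O)/(-479 + B))
N = -2810720777/3240738816 (N = 517/344064 + 245500/(-282570) = 517*(1/344064) + 245500*(-1/282570) = 517/344064 - 24550/28257 = -2810720777/3240738816 ≈ -0.86731)
X(r(0, 27), 661)/N = ((-3156 + 661 + 6*(-6*0))/(-479 - 6*0))/(-2810720777/3240738816) = ((-3156 + 661 + 6*0)/(-479 + 0))*(-3240738816/2810720777) = ((-3156 + 661 + 0)/(-479))*(-3240738816/2810720777) = -1/479*(-2495)*(-3240738816/2810720777) = (2495/479)*(-3240738816/2810720777) = -8085643345920/1346335252183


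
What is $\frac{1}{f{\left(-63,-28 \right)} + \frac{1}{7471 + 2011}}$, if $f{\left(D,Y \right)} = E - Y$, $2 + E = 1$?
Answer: $\frac{9482}{256015} \approx 0.037037$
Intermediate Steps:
$E = -1$ ($E = -2 + 1 = -1$)
$f{\left(D,Y \right)} = -1 - Y$
$\frac{1}{f{\left(-63,-28 \right)} + \frac{1}{7471 + 2011}} = \frac{1}{\left(-1 - -28\right) + \frac{1}{7471 + 2011}} = \frac{1}{\left(-1 + 28\right) + \frac{1}{9482}} = \frac{1}{27 + \frac{1}{9482}} = \frac{1}{\frac{256015}{9482}} = \frac{9482}{256015}$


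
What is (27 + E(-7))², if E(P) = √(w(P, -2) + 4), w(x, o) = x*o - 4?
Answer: (27 + √14)² ≈ 945.05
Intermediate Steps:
w(x, o) = -4 + o*x (w(x, o) = o*x - 4 = -4 + o*x)
E(P) = √2*√(-P) (E(P) = √((-4 - 2*P) + 4) = √(-2*P) = √2*√(-P))
(27 + E(-7))² = (27 + √2*√(-1*(-7)))² = (27 + √2*√7)² = (27 + √14)²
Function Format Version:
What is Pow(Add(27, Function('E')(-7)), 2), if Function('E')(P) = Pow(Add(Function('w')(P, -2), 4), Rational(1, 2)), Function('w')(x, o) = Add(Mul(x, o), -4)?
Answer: Pow(Add(27, Pow(14, Rational(1, 2))), 2) ≈ 945.05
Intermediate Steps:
Function('w')(x, o) = Add(-4, Mul(o, x)) (Function('w')(x, o) = Add(Mul(o, x), -4) = Add(-4, Mul(o, x)))
Function('E')(P) = Mul(Pow(2, Rational(1, 2)), Pow(Mul(-1, P), Rational(1, 2))) (Function('E')(P) = Pow(Add(Add(-4, Mul(-2, P)), 4), Rational(1, 2)) = Pow(Mul(-2, P), Rational(1, 2)) = Mul(Pow(2, Rational(1, 2)), Pow(Mul(-1, P), Rational(1, 2))))
Pow(Add(27, Function('E')(-7)), 2) = Pow(Add(27, Mul(Pow(2, Rational(1, 2)), Pow(Mul(-1, -7), Rational(1, 2)))), 2) = Pow(Add(27, Mul(Pow(2, Rational(1, 2)), Pow(7, Rational(1, 2)))), 2) = Pow(Add(27, Pow(14, Rational(1, 2))), 2)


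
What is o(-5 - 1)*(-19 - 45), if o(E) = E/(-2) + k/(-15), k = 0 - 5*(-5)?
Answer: -256/3 ≈ -85.333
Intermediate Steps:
k = 25 (k = 0 + 25 = 25)
o(E) = -5/3 - E/2 (o(E) = E/(-2) + 25/(-15) = E*(-1/2) + 25*(-1/15) = -E/2 - 5/3 = -5/3 - E/2)
o(-5 - 1)*(-19 - 45) = (-5/3 - (-5 - 1)/2)*(-19 - 45) = (-5/3 - 1/2*(-6))*(-64) = (-5/3 + 3)*(-64) = (4/3)*(-64) = -256/3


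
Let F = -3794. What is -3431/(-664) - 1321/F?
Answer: 6947179/1259608 ≈ 5.5154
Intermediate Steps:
-3431/(-664) - 1321/F = -3431/(-664) - 1321/(-3794) = -3431*(-1/664) - 1321*(-1/3794) = 3431/664 + 1321/3794 = 6947179/1259608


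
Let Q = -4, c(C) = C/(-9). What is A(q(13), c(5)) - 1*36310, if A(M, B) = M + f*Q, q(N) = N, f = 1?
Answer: -36301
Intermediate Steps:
c(C) = -C/9 (c(C) = C*(-⅑) = -C/9)
A(M, B) = -4 + M (A(M, B) = M + 1*(-4) = M - 4 = -4 + M)
A(q(13), c(5)) - 1*36310 = (-4 + 13) - 1*36310 = 9 - 36310 = -36301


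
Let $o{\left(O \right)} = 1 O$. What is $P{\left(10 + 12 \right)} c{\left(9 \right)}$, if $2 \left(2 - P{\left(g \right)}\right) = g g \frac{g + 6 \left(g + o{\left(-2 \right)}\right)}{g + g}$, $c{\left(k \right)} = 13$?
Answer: $-10127$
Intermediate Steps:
$o{\left(O \right)} = O$
$P{\left(g \right)} = 2 - \frac{g \left(-12 + 7 g\right)}{4}$ ($P{\left(g \right)} = 2 - \frac{g g \frac{g + 6 \left(g - 2\right)}{g + g}}{2} = 2 - \frac{g^{2} \frac{g + 6 \left(-2 + g\right)}{2 g}}{2} = 2 - \frac{g^{2} \left(g + \left(-12 + 6 g\right)\right) \frac{1}{2 g}}{2} = 2 - \frac{g^{2} \left(-12 + 7 g\right) \frac{1}{2 g}}{2} = 2 - \frac{g^{2} \frac{-12 + 7 g}{2 g}}{2} = 2 - \frac{\frac{1}{2} g \left(-12 + 7 g\right)}{2} = 2 - \frac{g \left(-12 + 7 g\right)}{4}$)
$P{\left(10 + 12 \right)} c{\left(9 \right)} = \left(2 + 3 \left(10 + 12\right) - \frac{7 \left(10 + 12\right)^{2}}{4}\right) 13 = \left(2 + 3 \cdot 22 - \frac{7 \cdot 22^{2}}{4}\right) 13 = \left(2 + 66 - 847\right) 13 = \left(-779\right) 13 = -10127$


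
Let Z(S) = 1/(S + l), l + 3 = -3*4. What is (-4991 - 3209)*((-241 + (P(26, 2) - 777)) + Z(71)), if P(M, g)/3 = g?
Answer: 58087775/7 ≈ 8.2983e+6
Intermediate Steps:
P(M, g) = 3*g
l = -15 (l = -3 - 3*4 = -3 - 12 = -15)
Z(S) = 1/(-15 + S) (Z(S) = 1/(S - 15) = 1/(-15 + S))
(-4991 - 3209)*((-241 + (P(26, 2) - 777)) + Z(71)) = (-4991 - 3209)*((-241 + (3*2 - 777)) + 1/(-15 + 71)) = -8200*((-241 + (6 - 777)) + 1/56) = -8200*((-241 - 771) + 1/56) = -8200*(-1012 + 1/56) = -8200*(-56671/56) = 58087775/7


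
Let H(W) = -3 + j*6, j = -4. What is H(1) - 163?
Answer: -190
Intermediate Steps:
H(W) = -27 (H(W) = -3 - 4*6 = -3 - 24 = -27)
H(1) - 163 = -27 - 163 = -190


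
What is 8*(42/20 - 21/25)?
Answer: 252/25 ≈ 10.080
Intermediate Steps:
8*(42/20 - 21/25) = 8*(42*(1/20) - 21*1/25) = 8*(21/10 - 21/25) = 8*(63/50) = 252/25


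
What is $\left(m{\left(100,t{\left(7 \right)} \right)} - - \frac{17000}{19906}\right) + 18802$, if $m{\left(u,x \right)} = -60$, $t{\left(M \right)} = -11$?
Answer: $\frac{186547626}{9953} \approx 18743.0$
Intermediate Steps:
$\left(m{\left(100,t{\left(7 \right)} \right)} - - \frac{17000}{19906}\right) + 18802 = \left(-60 - - \frac{17000}{19906}\right) + 18802 = \left(-60 - \left(-17000\right) \frac{1}{19906}\right) + 18802 = \left(-60 - - \frac{8500}{9953}\right) + 18802 = \left(-60 + \frac{8500}{9953}\right) + 18802 = - \frac{588680}{9953} + 18802 = \frac{186547626}{9953}$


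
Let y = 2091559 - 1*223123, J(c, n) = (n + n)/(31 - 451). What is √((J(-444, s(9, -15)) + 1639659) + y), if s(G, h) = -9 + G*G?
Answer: √4297415955/35 ≈ 1873.0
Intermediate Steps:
s(G, h) = -9 + G²
J(c, n) = -n/210 (J(c, n) = (2*n)/(-420) = (2*n)*(-1/420) = -n/210)
y = 1868436 (y = 2091559 - 223123 = 1868436)
√((J(-444, s(9, -15)) + 1639659) + y) = √((-(-9 + 9²)/210 + 1639659) + 1868436) = √((-(-9 + 81)/210 + 1639659) + 1868436) = √((-1/210*72 + 1639659) + 1868436) = √((-12/35 + 1639659) + 1868436) = √(57388053/35 + 1868436) = √(122783313/35) = √4297415955/35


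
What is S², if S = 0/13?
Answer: 0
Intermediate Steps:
S = 0 (S = 0*(1/13) = 0)
S² = 0² = 0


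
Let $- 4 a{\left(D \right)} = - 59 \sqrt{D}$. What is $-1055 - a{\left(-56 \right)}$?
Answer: $-1055 - \frac{59 i \sqrt{14}}{2} \approx -1055.0 - 110.38 i$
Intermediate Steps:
$a{\left(D \right)} = \frac{59 \sqrt{D}}{4}$ ($a{\left(D \right)} = - \frac{\left(-59\right) \sqrt{D}}{4} = \frac{59 \sqrt{D}}{4}$)
$-1055 - a{\left(-56 \right)} = -1055 - \frac{59 \sqrt{-56}}{4} = -1055 - \frac{59 \cdot 2 i \sqrt{14}}{4} = -1055 - \frac{59 i \sqrt{14}}{2}$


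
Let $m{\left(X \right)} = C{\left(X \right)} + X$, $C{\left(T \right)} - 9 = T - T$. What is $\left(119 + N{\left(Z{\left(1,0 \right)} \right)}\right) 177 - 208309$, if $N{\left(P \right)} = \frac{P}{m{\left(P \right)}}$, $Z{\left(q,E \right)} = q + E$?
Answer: $- \frac{1872283}{10} \approx -1.8723 \cdot 10^{5}$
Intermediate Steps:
$Z{\left(q,E \right)} = E + q$
$C{\left(T \right)} = 9$ ($C{\left(T \right)} = 9 + \left(T - T\right) = 9 + 0 = 9$)
$m{\left(X \right)} = 9 + X$
$N{\left(P \right)} = \frac{P}{9 + P}$
$\left(119 + N{\left(Z{\left(1,0 \right)} \right)}\right) 177 - 208309 = \left(119 + \frac{0 + 1}{9 + \left(0 + 1\right)}\right) 177 - 208309 = \left(119 + 1 \frac{1}{9 + 1}\right) 177 - 208309 = \left(119 + 1 \cdot \frac{1}{10}\right) 177 - 208309 = \left(119 + \frac{1}{10}\right) 177 - 208309 = \frac{1191}{10} \cdot 177 - 208309 = \frac{210807}{10} - 208309 = - \frac{1872283}{10}$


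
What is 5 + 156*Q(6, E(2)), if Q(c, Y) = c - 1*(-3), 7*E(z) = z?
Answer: 1409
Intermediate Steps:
E(z) = z/7
Q(c, Y) = 3 + c (Q(c, Y) = c + 3 = 3 + c)
5 + 156*Q(6, E(2)) = 5 + 156*(3 + 6) = 5 + 156*9 = 5 + 1404 = 1409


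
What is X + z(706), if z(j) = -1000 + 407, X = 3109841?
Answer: 3109248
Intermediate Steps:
z(j) = -593
X + z(706) = 3109841 - 593 = 3109248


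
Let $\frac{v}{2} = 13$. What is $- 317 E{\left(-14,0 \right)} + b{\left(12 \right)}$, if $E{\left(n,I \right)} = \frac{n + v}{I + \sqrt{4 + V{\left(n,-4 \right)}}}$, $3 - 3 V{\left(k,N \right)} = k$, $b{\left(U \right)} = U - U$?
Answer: $- \frac{3804 \sqrt{87}}{29} \approx -1223.5$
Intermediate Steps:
$b{\left(U \right)} = 0$
$V{\left(k,N \right)} = 1 - \frac{k}{3}$
$v = 26$ ($v = 2 \cdot 13 = 26$)
$E{\left(n,I \right)} = \frac{26 + n}{I + \sqrt{5 - \frac{n}{3}}}$ ($E{\left(n,I \right)} = \frac{n + 26}{I + \sqrt{4 - \left(-1 + \frac{n}{3}\right)}} = \frac{26 + n}{I + \sqrt{5 - \frac{n}{3}}}$)
$- 317 E{\left(-14,0 \right)} + b{\left(12 \right)} = - 317 \frac{3 \left(26 - 14\right)}{3 \cdot 0 + \sqrt{3} \sqrt{15 - -14}} + 0 = - 317 \cdot 3 \frac{1}{0 + \sqrt{3} \sqrt{15 + 14}} \cdot 12 + 0 = - 317 \cdot 3 \frac{1}{0 + \sqrt{3} \sqrt{29}} \cdot 12 + 0 = - 317 \cdot 3 \frac{1}{0 + \sqrt{87}} \cdot 12 + 0 = - 317 \cdot 3 \frac{1}{\sqrt{87}} \cdot 12 + 0 = - 317 \cdot 3 \frac{\sqrt{87}}{87} \cdot 12 + 0 = - 317 \frac{12 \sqrt{87}}{29} + 0 = - \frac{3804 \sqrt{87}}{29} + 0 = - \frac{3804 \sqrt{87}}{29}$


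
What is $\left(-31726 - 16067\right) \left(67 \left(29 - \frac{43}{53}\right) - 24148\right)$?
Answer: $\frac{56383600578}{53} \approx 1.0638 \cdot 10^{9}$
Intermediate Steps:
$\left(-31726 - 16067\right) \left(67 \left(29 - \frac{43}{53}\right) - 24148\right) = - 47793 \left(67 \left(29 - \frac{43}{53}\right) - 24148\right) = - 47793 \left(67 \cdot \frac{1494}{53} - 24148\right) = - 47793 \left(\frac{100098}{53} - 24148\right) = \left(-47793\right) \left(- \frac{1179746}{53}\right) = \frac{56383600578}{53}$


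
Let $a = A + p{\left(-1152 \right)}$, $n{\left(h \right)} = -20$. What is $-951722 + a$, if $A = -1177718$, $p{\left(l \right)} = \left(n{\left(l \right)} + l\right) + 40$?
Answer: $-2130572$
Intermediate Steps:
$p{\left(l \right)} = 20 + l$ ($p{\left(l \right)} = \left(-20 + l\right) + 40 = 20 + l$)
$a = -1178850$ ($a = -1177718 + \left(20 - 1152\right) = -1177718 - 1132 = -1178850$)
$-951722 + a = -951722 - 1178850 = -2130572$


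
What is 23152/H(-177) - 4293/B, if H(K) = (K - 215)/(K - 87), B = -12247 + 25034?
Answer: 9769262235/626563 ≈ 15592.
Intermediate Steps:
B = 12787
H(K) = (-215 + K)/(-87 + K)
23152/H(-177) - 4293/B = 23152/(((-215 - 177)/(-87 - 177))) - 4293/12787 = 23152/((-392/(-264))) - 4293*1/12787 = 23152/((-1/264*(-392))) - 4293/12787 = 23152/(49/33) - 4293/12787 = 23152*(33/49) - 4293/12787 = 764016/49 - 4293/12787 = 9769262235/626563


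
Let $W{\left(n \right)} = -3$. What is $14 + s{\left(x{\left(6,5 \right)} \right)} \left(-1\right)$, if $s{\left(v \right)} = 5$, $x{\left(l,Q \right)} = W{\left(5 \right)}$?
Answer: $9$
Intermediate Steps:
$x{\left(l,Q \right)} = -3$
$14 + s{\left(x{\left(6,5 \right)} \right)} \left(-1\right) = 14 + 5 \left(-1\right) = 14 - 5 = 9$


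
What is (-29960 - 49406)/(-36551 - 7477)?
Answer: 39683/22014 ≈ 1.8026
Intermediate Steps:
(-29960 - 49406)/(-36551 - 7477) = -79366/(-44028) = -79366*(-1/44028) = 39683/22014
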